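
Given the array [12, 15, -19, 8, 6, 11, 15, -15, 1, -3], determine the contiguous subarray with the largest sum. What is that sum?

Using Kadane's algorithm on [12, 15, -19, 8, 6, 11, 15, -15, 1, -3]:

Scanning through the array:
Position 1 (value 15): max_ending_here = 27, max_so_far = 27
Position 2 (value -19): max_ending_here = 8, max_so_far = 27
Position 3 (value 8): max_ending_here = 16, max_so_far = 27
Position 4 (value 6): max_ending_here = 22, max_so_far = 27
Position 5 (value 11): max_ending_here = 33, max_so_far = 33
Position 6 (value 15): max_ending_here = 48, max_so_far = 48
Position 7 (value -15): max_ending_here = 33, max_so_far = 48
Position 8 (value 1): max_ending_here = 34, max_so_far = 48
Position 9 (value -3): max_ending_here = 31, max_so_far = 48

Maximum subarray: [12, 15, -19, 8, 6, 11, 15]
Maximum sum: 48

The maximum subarray is [12, 15, -19, 8, 6, 11, 15] with sum 48. This subarray runs from index 0 to index 6.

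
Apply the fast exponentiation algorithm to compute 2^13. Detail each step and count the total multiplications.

Computing 2^13 by squaring (build up from 2^1; each line after the first costs one multiplication):

2^1 = 2
2^2 = (2^1)^2 = 2^2 = 4
2^3 = 2 * 2^2 = 2 * 4 = 8
2^6 = (2^3)^2 = 8^2 = 64
2^12 = (2^6)^2 = 64^2 = 4096
2^13 = 2 * 2^12 = 2 * 4096 = 8192

Result: 8192
Multiplications needed: 5 (5 lines after 2^1)

2^13 = 8192. Using exponentiation by squaring, this requires 5 multiplications. The key idea: if the exponent is even, square the half-power; if odd, multiply by the base once.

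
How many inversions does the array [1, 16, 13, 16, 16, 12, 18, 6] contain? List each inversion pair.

Finding inversions in [1, 16, 13, 16, 16, 12, 18, 6]:

(1, 2): arr[1]=16 > arr[2]=13
(1, 5): arr[1]=16 > arr[5]=12
(1, 7): arr[1]=16 > arr[7]=6
(2, 5): arr[2]=13 > arr[5]=12
(2, 7): arr[2]=13 > arr[7]=6
(3, 5): arr[3]=16 > arr[5]=12
(3, 7): arr[3]=16 > arr[7]=6
(4, 5): arr[4]=16 > arr[5]=12
(4, 7): arr[4]=16 > arr[7]=6
(5, 7): arr[5]=12 > arr[7]=6
(6, 7): arr[6]=18 > arr[7]=6

Total inversions: 11

The array has 11 inversion(s): (1,2), (1,5), (1,7), (2,5), (2,7), (3,5), (3,7), (4,5), (4,7), (5,7), (6,7). Each pair (i,j) satisfies i < j and arr[i] > arr[j].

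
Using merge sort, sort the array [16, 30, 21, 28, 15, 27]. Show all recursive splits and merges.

Merge sort trace:

Split: [16, 30, 21, 28, 15, 27] -> [16, 30, 21] and [28, 15, 27]
  Split: [16, 30, 21] -> [16] and [30, 21]
    Split: [30, 21] -> [30] and [21]
    Merge: [30] + [21] -> [21, 30]
  Merge: [16] + [21, 30] -> [16, 21, 30]
  Split: [28, 15, 27] -> [28] and [15, 27]
    Split: [15, 27] -> [15] and [27]
    Merge: [15] + [27] -> [15, 27]
  Merge: [28] + [15, 27] -> [15, 27, 28]
Merge: [16, 21, 30] + [15, 27, 28] -> [15, 16, 21, 27, 28, 30]

Final sorted array: [15, 16, 21, 27, 28, 30]

The merge sort proceeds by recursively splitting the array and merging sorted halves.
After all merges, the sorted array is [15, 16, 21, 27, 28, 30].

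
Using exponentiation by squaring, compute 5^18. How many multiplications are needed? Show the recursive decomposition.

Computing 5^18 by squaring (build up from 5^1; each line after the first costs one multiplication):

5^1 = 5
5^2 = (5^1)^2 = 5^2 = 25
5^4 = (5^2)^2 = 25^2 = 625
5^8 = (5^4)^2 = 625^2 = 390625
5^9 = 5 * 5^8 = 5 * 390625 = 1953125
5^18 = (5^9)^2 = 1953125^2 = 3814697265625

Result: 3814697265625
Multiplications needed: 5 (5 lines after 5^1)

5^18 = 3814697265625. Using exponentiation by squaring, this requires 5 multiplications. The key idea: if the exponent is even, square the half-power; if odd, multiply by the base once.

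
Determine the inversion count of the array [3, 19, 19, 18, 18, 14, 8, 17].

Finding inversions in [3, 19, 19, 18, 18, 14, 8, 17]:

(1, 3): arr[1]=19 > arr[3]=18
(1, 4): arr[1]=19 > arr[4]=18
(1, 5): arr[1]=19 > arr[5]=14
(1, 6): arr[1]=19 > arr[6]=8
(1, 7): arr[1]=19 > arr[7]=17
(2, 3): arr[2]=19 > arr[3]=18
(2, 4): arr[2]=19 > arr[4]=18
(2, 5): arr[2]=19 > arr[5]=14
(2, 6): arr[2]=19 > arr[6]=8
(2, 7): arr[2]=19 > arr[7]=17
(3, 5): arr[3]=18 > arr[5]=14
(3, 6): arr[3]=18 > arr[6]=8
(3, 7): arr[3]=18 > arr[7]=17
(4, 5): arr[4]=18 > arr[5]=14
(4, 6): arr[4]=18 > arr[6]=8
(4, 7): arr[4]=18 > arr[7]=17
(5, 6): arr[5]=14 > arr[6]=8

Total inversions: 17

The array has 17 inversion(s): (1,3), (1,4), (1,5), (1,6), (1,7), (2,3), (2,4), (2,5), (2,6), (2,7), (3,5), (3,6), (3,7), (4,5), (4,6), (4,7), (5,6). Each pair (i,j) satisfies i < j and arr[i] > arr[j].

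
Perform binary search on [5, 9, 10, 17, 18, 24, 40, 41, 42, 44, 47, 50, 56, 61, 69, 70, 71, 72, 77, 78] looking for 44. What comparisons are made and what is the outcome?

Binary search for 44 in [5, 9, 10, 17, 18, 24, 40, 41, 42, 44, 47, 50, 56, 61, 69, 70, 71, 72, 77, 78]:

lo=0, hi=19, mid=9, arr[mid]=44 -> Found target at index 9!

Binary search finds 44 at index 9 after 1 comparisons. The search repeatedly halves the search space by comparing with the middle element.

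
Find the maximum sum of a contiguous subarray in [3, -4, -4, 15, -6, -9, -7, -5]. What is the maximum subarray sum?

Using Kadane's algorithm on [3, -4, -4, 15, -6, -9, -7, -5]:

Scanning through the array:
Position 1 (value -4): max_ending_here = -1, max_so_far = 3
Position 2 (value -4): max_ending_here = -4, max_so_far = 3
Position 3 (value 15): max_ending_here = 15, max_so_far = 15
Position 4 (value -6): max_ending_here = 9, max_so_far = 15
Position 5 (value -9): max_ending_here = 0, max_so_far = 15
Position 6 (value -7): max_ending_here = -7, max_so_far = 15
Position 7 (value -5): max_ending_here = -5, max_so_far = 15

Maximum subarray: [15]
Maximum sum: 15

The maximum subarray is [15] with sum 15. This subarray runs from index 3 to index 3.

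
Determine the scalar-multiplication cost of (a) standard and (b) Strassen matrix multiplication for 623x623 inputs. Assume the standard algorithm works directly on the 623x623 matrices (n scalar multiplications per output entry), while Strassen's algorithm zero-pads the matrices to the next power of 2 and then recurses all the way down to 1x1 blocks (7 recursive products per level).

Matrix multiplication for 623x623 matrices:

Strassen's algorithm requires power-of-2 dimensions. Pad 623x623 to 1024x1024 (next power of 2).

Standard algorithm: 623^3 = 241804367 multiplications
Strassen's algorithm: 7^(log2(1024)) = 7^10 = 282475249 multiplications
Difference: 241804367 - 282475249 = -40670882 (Strassen uses MORE here due to padding overhead — for small or just-over-power-of-2 n, padding can outweigh the per-level savings)

Standard: 241804367 multiplications (623^3). Strassen: 282475249 multiplications (7^10, after padding to 1024x1024). Strassen reduces 8 recursive multiplications to 7 at each level.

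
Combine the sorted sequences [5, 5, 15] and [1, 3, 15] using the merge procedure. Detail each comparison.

Merging process:

Compare 5 vs 1: take 1 from right. Merged: [1]
Compare 5 vs 3: take 3 from right. Merged: [1, 3]
Compare 5 vs 15: take 5 from left. Merged: [1, 3, 5]
Compare 5 vs 15: take 5 from left. Merged: [1, 3, 5, 5]
Compare 15 vs 15: take 15 from left. Merged: [1, 3, 5, 5, 15]
Append remaining from right: [15]. Merged: [1, 3, 5, 5, 15, 15]

Final merged array: [1, 3, 5, 5, 15, 15]
Total comparisons: 5

The merged array is [1, 3, 5, 5, 15, 15], requiring 5 comparisons. The merge step runs in O(n) time where n is the total number of elements.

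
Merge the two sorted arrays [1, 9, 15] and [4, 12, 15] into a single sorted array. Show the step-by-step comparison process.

Merging process:

Compare 1 vs 4: take 1 from left. Merged: [1]
Compare 9 vs 4: take 4 from right. Merged: [1, 4]
Compare 9 vs 12: take 9 from left. Merged: [1, 4, 9]
Compare 15 vs 12: take 12 from right. Merged: [1, 4, 9, 12]
Compare 15 vs 15: take 15 from left. Merged: [1, 4, 9, 12, 15]
Append remaining from right: [15]. Merged: [1, 4, 9, 12, 15, 15]

Final merged array: [1, 4, 9, 12, 15, 15]
Total comparisons: 5

The merged array is [1, 4, 9, 12, 15, 15], requiring 5 comparisons. The merge step runs in O(n) time where n is the total number of elements.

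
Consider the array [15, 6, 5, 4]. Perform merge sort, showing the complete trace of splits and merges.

Merge sort trace:

Split: [15, 6, 5, 4] -> [15, 6] and [5, 4]
  Split: [15, 6] -> [15] and [6]
  Merge: [15] + [6] -> [6, 15]
  Split: [5, 4] -> [5] and [4]
  Merge: [5] + [4] -> [4, 5]
Merge: [6, 15] + [4, 5] -> [4, 5, 6, 15]

Final sorted array: [4, 5, 6, 15]

The merge sort proceeds by recursively splitting the array and merging sorted halves.
After all merges, the sorted array is [4, 5, 6, 15].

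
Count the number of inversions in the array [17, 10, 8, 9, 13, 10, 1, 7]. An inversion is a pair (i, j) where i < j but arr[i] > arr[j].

Finding inversions in [17, 10, 8, 9, 13, 10, 1, 7]:

(0, 1): arr[0]=17 > arr[1]=10
(0, 2): arr[0]=17 > arr[2]=8
(0, 3): arr[0]=17 > arr[3]=9
(0, 4): arr[0]=17 > arr[4]=13
(0, 5): arr[0]=17 > arr[5]=10
(0, 6): arr[0]=17 > arr[6]=1
(0, 7): arr[0]=17 > arr[7]=7
(1, 2): arr[1]=10 > arr[2]=8
(1, 3): arr[1]=10 > arr[3]=9
(1, 6): arr[1]=10 > arr[6]=1
(1, 7): arr[1]=10 > arr[7]=7
(2, 6): arr[2]=8 > arr[6]=1
(2, 7): arr[2]=8 > arr[7]=7
(3, 6): arr[3]=9 > arr[6]=1
(3, 7): arr[3]=9 > arr[7]=7
(4, 5): arr[4]=13 > arr[5]=10
(4, 6): arr[4]=13 > arr[6]=1
(4, 7): arr[4]=13 > arr[7]=7
(5, 6): arr[5]=10 > arr[6]=1
(5, 7): arr[5]=10 > arr[7]=7

Total inversions: 20

The array has 20 inversion(s): (0,1), (0,2), (0,3), (0,4), (0,5), (0,6), (0,7), (1,2), (1,3), (1,6), (1,7), (2,6), (2,7), (3,6), (3,7), (4,5), (4,6), (4,7), (5,6), (5,7). Each pair (i,j) satisfies i < j and arr[i] > arr[j].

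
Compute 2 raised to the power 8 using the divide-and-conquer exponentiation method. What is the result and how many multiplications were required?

Computing 2^8 by squaring (build up from 2^1; each line after the first costs one multiplication):

2^1 = 2
2^2 = (2^1)^2 = 2^2 = 4
2^4 = (2^2)^2 = 4^2 = 16
2^8 = (2^4)^2 = 16^2 = 256

Result: 256
Multiplications needed: 3 (3 lines after 2^1)

2^8 = 256. Using exponentiation by squaring, this requires 3 multiplications. The key idea: if the exponent is even, square the half-power; if odd, multiply by the base once.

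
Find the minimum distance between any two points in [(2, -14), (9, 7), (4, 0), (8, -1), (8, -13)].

Computing all pairwise distances among 5 points:

d((2, -14), (9, 7)) = 22.1359
d((2, -14), (4, 0)) = 14.1421
d((2, -14), (8, -1)) = 14.3178
d((2, -14), (8, -13)) = 6.0828
d((9, 7), (4, 0)) = 8.6023
d((9, 7), (8, -1)) = 8.0623
d((9, 7), (8, -13)) = 20.025
d((4, 0), (8, -1)) = 4.1231 <-- minimum
d((4, 0), (8, -13)) = 13.6015
d((8, -1), (8, -13)) = 12.0

Closest pair: (4, 0) and (8, -1) with distance 4.1231

The closest pair is (4, 0) and (8, -1) with Euclidean distance 4.1231. For 5 points, brute-force pairwise comparison is shown above. For large n, the divide-and-conquer algorithm (sort by x, recurse on halves, check the dividing strip) achieves O(n log n).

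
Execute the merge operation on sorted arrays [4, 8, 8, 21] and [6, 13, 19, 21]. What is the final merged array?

Merging process:

Compare 4 vs 6: take 4 from left. Merged: [4]
Compare 8 vs 6: take 6 from right. Merged: [4, 6]
Compare 8 vs 13: take 8 from left. Merged: [4, 6, 8]
Compare 8 vs 13: take 8 from left. Merged: [4, 6, 8, 8]
Compare 21 vs 13: take 13 from right. Merged: [4, 6, 8, 8, 13]
Compare 21 vs 19: take 19 from right. Merged: [4, 6, 8, 8, 13, 19]
Compare 21 vs 21: take 21 from left. Merged: [4, 6, 8, 8, 13, 19, 21]
Append remaining from right: [21]. Merged: [4, 6, 8, 8, 13, 19, 21, 21]

Final merged array: [4, 6, 8, 8, 13, 19, 21, 21]
Total comparisons: 7

The merged array is [4, 6, 8, 8, 13, 19, 21, 21], requiring 7 comparisons. The merge step runs in O(n) time where n is the total number of elements.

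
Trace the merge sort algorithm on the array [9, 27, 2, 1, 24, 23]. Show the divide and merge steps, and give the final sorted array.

Merge sort trace:

Split: [9, 27, 2, 1, 24, 23] -> [9, 27, 2] and [1, 24, 23]
  Split: [9, 27, 2] -> [9] and [27, 2]
    Split: [27, 2] -> [27] and [2]
    Merge: [27] + [2] -> [2, 27]
  Merge: [9] + [2, 27] -> [2, 9, 27]
  Split: [1, 24, 23] -> [1] and [24, 23]
    Split: [24, 23] -> [24] and [23]
    Merge: [24] + [23] -> [23, 24]
  Merge: [1] + [23, 24] -> [1, 23, 24]
Merge: [2, 9, 27] + [1, 23, 24] -> [1, 2, 9, 23, 24, 27]

Final sorted array: [1, 2, 9, 23, 24, 27]

The merge sort proceeds by recursively splitting the array and merging sorted halves.
After all merges, the sorted array is [1, 2, 9, 23, 24, 27].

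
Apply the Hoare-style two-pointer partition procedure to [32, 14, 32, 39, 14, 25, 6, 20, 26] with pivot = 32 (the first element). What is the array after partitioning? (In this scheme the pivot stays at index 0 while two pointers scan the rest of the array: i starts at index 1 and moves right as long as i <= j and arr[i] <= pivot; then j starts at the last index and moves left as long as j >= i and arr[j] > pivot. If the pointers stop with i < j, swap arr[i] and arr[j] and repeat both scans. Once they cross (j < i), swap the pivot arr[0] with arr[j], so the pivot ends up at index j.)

Hoare-style two-pointer partition with pivot = 32:

Initial array: [32, 14, 32, 39, 14, 25, 6, 20, 26]

Pointers start at i = 1, j = 8.
i stops at index 3 (arr[3]=39 > 32), j stops at index 8 (arr[8]=26 <= 32): swap arr[3] and arr[8], array becomes [32, 14, 32, 26, 14, 25, 6, 20, 39]
i ends at 8, j ends at 7: the pointers have crossed (j < i), so scanning stops.

Swap pivot arr[0] with arr[7] to place pivot at position 7: [20, 14, 32, 26, 14, 25, 6, 32, 39]
Pivot position: 7

After partitioning with pivot 32, the array becomes [20, 14, 32, 26, 14, 25, 6, 32, 39]. The pivot is placed at index 7. All elements to the left of the pivot are <= 32, and all elements to the right are > 32.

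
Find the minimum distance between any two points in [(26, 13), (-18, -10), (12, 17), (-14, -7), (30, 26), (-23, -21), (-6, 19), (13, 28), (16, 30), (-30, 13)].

Computing all pairwise distances among 10 points:

d((26, 13), (-18, -10)) = 49.6488
d((26, 13), (12, 17)) = 14.5602
d((26, 13), (-14, -7)) = 44.7214
d((26, 13), (30, 26)) = 13.6015
d((26, 13), (-23, -21)) = 59.6406
d((26, 13), (-6, 19)) = 32.5576
d((26, 13), (13, 28)) = 19.8494
d((26, 13), (16, 30)) = 19.7231
d((26, 13), (-30, 13)) = 56.0
d((-18, -10), (12, 17)) = 40.3609
d((-18, -10), (-14, -7)) = 5.0
d((-18, -10), (30, 26)) = 60.0
d((-18, -10), (-23, -21)) = 12.083
d((-18, -10), (-6, 19)) = 31.3847
d((-18, -10), (13, 28)) = 49.0408
d((-18, -10), (16, 30)) = 52.4976
d((-18, -10), (-30, 13)) = 25.9422
d((12, 17), (-14, -7)) = 35.3836
d((12, 17), (30, 26)) = 20.1246
d((12, 17), (-23, -21)) = 51.6624
d((12, 17), (-6, 19)) = 18.1108
d((12, 17), (13, 28)) = 11.0454
d((12, 17), (16, 30)) = 13.6015
d((12, 17), (-30, 13)) = 42.19
d((-14, -7), (30, 26)) = 55.0
d((-14, -7), (-23, -21)) = 16.6433
d((-14, -7), (-6, 19)) = 27.2029
d((-14, -7), (13, 28)) = 44.2041
d((-14, -7), (16, 30)) = 47.634
d((-14, -7), (-30, 13)) = 25.6125
d((30, 26), (-23, -21)) = 70.8378
d((30, 26), (-6, 19)) = 36.6742
d((30, 26), (13, 28)) = 17.1172
d((30, 26), (16, 30)) = 14.5602
d((30, 26), (-30, 13)) = 61.3922
d((-23, -21), (-6, 19)) = 43.4626
d((-23, -21), (13, 28)) = 60.803
d((-23, -21), (16, 30)) = 64.2028
d((-23, -21), (-30, 13)) = 34.7131
d((-6, 19), (13, 28)) = 21.0238
d((-6, 19), (16, 30)) = 24.5967
d((-6, 19), (-30, 13)) = 24.7386
d((13, 28), (16, 30)) = 3.6056 <-- minimum
d((13, 28), (-30, 13)) = 45.5412
d((16, 30), (-30, 13)) = 49.0408

Closest pair: (13, 28) and (16, 30) with distance 3.6056

The closest pair is (13, 28) and (16, 30) with Euclidean distance 3.6056. For 10 points, brute-force pairwise comparison is shown above. For large n, the divide-and-conquer algorithm (sort by x, recurse on halves, check the dividing strip) achieves O(n log n).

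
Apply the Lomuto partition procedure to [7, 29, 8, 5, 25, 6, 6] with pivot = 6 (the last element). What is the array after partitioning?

Lomuto partition with pivot = 6:

Initial array: [7, 29, 8, 5, 25, 6, 6]

arr[0]=7 > 6: no swap
arr[1]=29 > 6: no swap
arr[2]=8 > 6: no swap
arr[3]=5 <= 6: swap with position 0, array becomes [5, 29, 8, 7, 25, 6, 6]
arr[4]=25 > 6: no swap
arr[5]=6 <= 6: swap with position 1, array becomes [5, 6, 8, 7, 25, 29, 6]

Place pivot at position 2: [5, 6, 6, 7, 25, 29, 8]
Pivot position: 2

After partitioning with pivot 6, the array becomes [5, 6, 6, 7, 25, 29, 8]. The pivot is placed at index 2. All elements to the left of the pivot are <= 6, and all elements to the right are > 6.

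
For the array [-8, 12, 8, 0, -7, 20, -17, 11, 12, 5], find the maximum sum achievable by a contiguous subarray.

Using Kadane's algorithm on [-8, 12, 8, 0, -7, 20, -17, 11, 12, 5]:

Scanning through the array:
Position 1 (value 12): max_ending_here = 12, max_so_far = 12
Position 2 (value 8): max_ending_here = 20, max_so_far = 20
Position 3 (value 0): max_ending_here = 20, max_so_far = 20
Position 4 (value -7): max_ending_here = 13, max_so_far = 20
Position 5 (value 20): max_ending_here = 33, max_so_far = 33
Position 6 (value -17): max_ending_here = 16, max_so_far = 33
Position 7 (value 11): max_ending_here = 27, max_so_far = 33
Position 8 (value 12): max_ending_here = 39, max_so_far = 39
Position 9 (value 5): max_ending_here = 44, max_so_far = 44

Maximum subarray: [12, 8, 0, -7, 20, -17, 11, 12, 5]
Maximum sum: 44

The maximum subarray is [12, 8, 0, -7, 20, -17, 11, 12, 5] with sum 44. This subarray runs from index 1 to index 9.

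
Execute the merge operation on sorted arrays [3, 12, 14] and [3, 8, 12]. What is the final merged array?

Merging process:

Compare 3 vs 3: take 3 from left. Merged: [3]
Compare 12 vs 3: take 3 from right. Merged: [3, 3]
Compare 12 vs 8: take 8 from right. Merged: [3, 3, 8]
Compare 12 vs 12: take 12 from left. Merged: [3, 3, 8, 12]
Compare 14 vs 12: take 12 from right. Merged: [3, 3, 8, 12, 12]
Append remaining from left: [14]. Merged: [3, 3, 8, 12, 12, 14]

Final merged array: [3, 3, 8, 12, 12, 14]
Total comparisons: 5

The merged array is [3, 3, 8, 12, 12, 14], requiring 5 comparisons. The merge step runs in O(n) time where n is the total number of elements.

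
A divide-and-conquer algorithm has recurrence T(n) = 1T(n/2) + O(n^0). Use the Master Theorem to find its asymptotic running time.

Master Theorem for T(n) = 1T(n/2) + O(n^0):

a = 1, b = 2, c = 0
log_b(a) = log_2(1) = 0.0000

Case 2: c = 0 = log_2(1) = 0.0000
T(n) = O(n^0 log n) = O(log n)

For T(n) = 1T(n/2) + O(n^0): log_2(1) = 0.0000. This is Case 2 of the Master Theorem (c = log_b(a), equal work at all levels), giving O(log n).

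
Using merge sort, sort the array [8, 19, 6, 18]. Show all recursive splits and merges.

Merge sort trace:

Split: [8, 19, 6, 18] -> [8, 19] and [6, 18]
  Split: [8, 19] -> [8] and [19]
  Merge: [8] + [19] -> [8, 19]
  Split: [6, 18] -> [6] and [18]
  Merge: [6] + [18] -> [6, 18]
Merge: [8, 19] + [6, 18] -> [6, 8, 18, 19]

Final sorted array: [6, 8, 18, 19]

The merge sort proceeds by recursively splitting the array and merging sorted halves.
After all merges, the sorted array is [6, 8, 18, 19].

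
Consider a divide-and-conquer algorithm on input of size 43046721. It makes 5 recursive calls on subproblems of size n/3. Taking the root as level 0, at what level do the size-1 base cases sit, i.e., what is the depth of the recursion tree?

For divide and conquer with division factor 3:

Problem sizes at each level:
Level 0: 43046721
Level 1: 14348907
Level 2: 4782969
Level 3: 1594323
Level 4: 531441
Level 5: 177147
Level 6: 59049
Level 7: 19683
Level 8: 6561
Level 9: 2187
Level 10: 729
Level 11: 243
Level 12: 81
Level 13: 27
Level 14: 9
Level 15: 3
Level 16: 1

The root is level 0 and the size-1 base case is level 16 (the tree spans levels 0 through 16, i.e. 17 levels counting the root), so the depth is the number of divisions: log_3(43046721) = 16

The recursion tree depth is log_3(43046721) = 16. At each level, the problem size is divided by 3, so it takes 16 divisions to reduce to a base case of size 1. The algorithm makes 5 recursive calls at each level.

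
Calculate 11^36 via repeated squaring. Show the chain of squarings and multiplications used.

Computing 11^36 by squaring (build up from 11^1; each line after the first costs one multiplication):

11^1 = 11
11^2 = (11^1)^2 = 11^2 = 121
11^4 = (11^2)^2 = 121^2 = 14641
11^8 = (11^4)^2 = 14641^2 = 214358881
11^9 = 11 * 11^8 = 11 * 214358881 = 2357947691
11^18 = (11^9)^2 = 2357947691^2 = 5559917313492231481
11^36 = (11^18)^2 = 5559917313492231481^2 = 30912680532870672635673352936887453361

Result: 30912680532870672635673352936887453361
Multiplications needed: 6 (6 lines after 11^1)

11^36 = 30912680532870672635673352936887453361. Using exponentiation by squaring, this requires 6 multiplications. The key idea: if the exponent is even, square the half-power; if odd, multiply by the base once.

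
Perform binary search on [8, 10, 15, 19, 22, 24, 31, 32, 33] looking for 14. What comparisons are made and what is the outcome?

Binary search for 14 in [8, 10, 15, 19, 22, 24, 31, 32, 33]:

lo=0, hi=8, mid=4, arr[mid]=22 -> 22 > 14, search left half
lo=0, hi=3, mid=1, arr[mid]=10 -> 10 < 14, search right half
lo=2, hi=3, mid=2, arr[mid]=15 -> 15 > 14, search left half
lo=2 > hi=1, target 14 not found

Binary search determines that 14 is not in the array after 3 comparisons. The search space was exhausted without finding the target.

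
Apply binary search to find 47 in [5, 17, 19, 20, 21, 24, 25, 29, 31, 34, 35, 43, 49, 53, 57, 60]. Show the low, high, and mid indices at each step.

Binary search for 47 in [5, 17, 19, 20, 21, 24, 25, 29, 31, 34, 35, 43, 49, 53, 57, 60]:

lo=0, hi=15, mid=7, arr[mid]=29 -> 29 < 47, search right half
lo=8, hi=15, mid=11, arr[mid]=43 -> 43 < 47, search right half
lo=12, hi=15, mid=13, arr[mid]=53 -> 53 > 47, search left half
lo=12, hi=12, mid=12, arr[mid]=49 -> 49 > 47, search left half
lo=12 > hi=11, target 47 not found

Binary search determines that 47 is not in the array after 4 comparisons. The search space was exhausted without finding the target.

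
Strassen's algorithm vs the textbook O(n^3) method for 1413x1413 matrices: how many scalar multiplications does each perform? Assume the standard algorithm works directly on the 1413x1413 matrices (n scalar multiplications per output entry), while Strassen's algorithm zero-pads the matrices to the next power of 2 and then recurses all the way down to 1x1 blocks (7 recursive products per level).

Matrix multiplication for 1413x1413 matrices:

Strassen's algorithm requires power-of-2 dimensions. Pad 1413x1413 to 2048x2048 (next power of 2).

Standard algorithm: 1413^3 = 2821151997 multiplications
Strassen's algorithm: 7^(log2(2048)) = 7^11 = 1977326743 multiplications
Savings: 2821151997 - 1977326743 = 843825254 multiplications

Standard: 2821151997 multiplications (1413^3). Strassen: 1977326743 multiplications (7^11, after padding to 2048x2048). Strassen reduces 8 recursive multiplications to 7 at each level.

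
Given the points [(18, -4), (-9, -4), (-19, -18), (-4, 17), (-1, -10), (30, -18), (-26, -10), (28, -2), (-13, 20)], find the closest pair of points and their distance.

Computing all pairwise distances among 9 points:

d((18, -4), (-9, -4)) = 27.0
d((18, -4), (-19, -18)) = 39.5601
d((18, -4), (-4, 17)) = 30.4138
d((18, -4), (-1, -10)) = 19.9249
d((18, -4), (30, -18)) = 18.4391
d((18, -4), (-26, -10)) = 44.4072
d((18, -4), (28, -2)) = 10.198
d((18, -4), (-13, 20)) = 39.2046
d((-9, -4), (-19, -18)) = 17.2047
d((-9, -4), (-4, 17)) = 21.587
d((-9, -4), (-1, -10)) = 10.0
d((-9, -4), (30, -18)) = 41.4367
d((-9, -4), (-26, -10)) = 18.0278
d((-9, -4), (28, -2)) = 37.054
d((-9, -4), (-13, 20)) = 24.3311
d((-19, -18), (-4, 17)) = 38.0789
d((-19, -18), (-1, -10)) = 19.6977
d((-19, -18), (30, -18)) = 49.0
d((-19, -18), (-26, -10)) = 10.6301
d((-19, -18), (28, -2)) = 49.6488
d((-19, -18), (-13, 20)) = 38.4708
d((-4, 17), (-1, -10)) = 27.1662
d((-4, 17), (30, -18)) = 48.7955
d((-4, 17), (-26, -10)) = 34.8281
d((-4, 17), (28, -2)) = 37.2156
d((-4, 17), (-13, 20)) = 9.4868 <-- minimum
d((-1, -10), (30, -18)) = 32.0156
d((-1, -10), (-26, -10)) = 25.0
d((-1, -10), (28, -2)) = 30.0832
d((-1, -10), (-13, 20)) = 32.311
d((30, -18), (-26, -10)) = 56.5685
d((30, -18), (28, -2)) = 16.1245
d((30, -18), (-13, 20)) = 57.3847
d((-26, -10), (28, -2)) = 54.5894
d((-26, -10), (-13, 20)) = 32.6956
d((28, -2), (-13, 20)) = 46.5296

Closest pair: (-4, 17) and (-13, 20) with distance 9.4868

The closest pair is (-4, 17) and (-13, 20) with Euclidean distance 9.4868. For 9 points, brute-force pairwise comparison is shown above. For large n, the divide-and-conquer algorithm (sort by x, recurse on halves, check the dividing strip) achieves O(n log n).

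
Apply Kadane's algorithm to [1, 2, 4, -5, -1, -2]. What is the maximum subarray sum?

Using Kadane's algorithm on [1, 2, 4, -5, -1, -2]:

Scanning through the array:
Position 1 (value 2): max_ending_here = 3, max_so_far = 3
Position 2 (value 4): max_ending_here = 7, max_so_far = 7
Position 3 (value -5): max_ending_here = 2, max_so_far = 7
Position 4 (value -1): max_ending_here = 1, max_so_far = 7
Position 5 (value -2): max_ending_here = -1, max_so_far = 7

Maximum subarray: [1, 2, 4]
Maximum sum: 7

The maximum subarray is [1, 2, 4] with sum 7. This subarray runs from index 0 to index 2.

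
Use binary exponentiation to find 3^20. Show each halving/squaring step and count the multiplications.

Computing 3^20 by squaring (build up from 3^1; each line after the first costs one multiplication):

3^1 = 3
3^2 = (3^1)^2 = 3^2 = 9
3^4 = (3^2)^2 = 9^2 = 81
3^5 = 3 * 3^4 = 3 * 81 = 243
3^10 = (3^5)^2 = 243^2 = 59049
3^20 = (3^10)^2 = 59049^2 = 3486784401

Result: 3486784401
Multiplications needed: 5 (5 lines after 3^1)

3^20 = 3486784401. Using exponentiation by squaring, this requires 5 multiplications. The key idea: if the exponent is even, square the half-power; if odd, multiply by the base once.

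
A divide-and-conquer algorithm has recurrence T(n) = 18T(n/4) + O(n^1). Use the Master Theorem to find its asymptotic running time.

Master Theorem for T(n) = 18T(n/4) + O(n^1):

a = 18, b = 4, c = 1
log_b(a) = log_4(18) = 2.0850

Case 1: c = 1 < log_4(18) = 2.0850
T(n) = O(n^(log_4 18))

For T(n) = 18T(n/4) + O(n^1): log_4(18) = 2.0850. This is Case 1 of the Master Theorem (c < log_b(a), work dominated by leaves), giving O(n^(log_4 18)).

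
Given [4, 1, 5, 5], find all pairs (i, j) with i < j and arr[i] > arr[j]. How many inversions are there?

Finding inversions in [4, 1, 5, 5]:

(0, 1): arr[0]=4 > arr[1]=1

Total inversions: 1

The array has 1 inversion(s): (0,1). Each pair (i,j) satisfies i < j and arr[i] > arr[j].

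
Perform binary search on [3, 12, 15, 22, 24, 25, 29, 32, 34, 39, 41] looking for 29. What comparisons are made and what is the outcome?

Binary search for 29 in [3, 12, 15, 22, 24, 25, 29, 32, 34, 39, 41]:

lo=0, hi=10, mid=5, arr[mid]=25 -> 25 < 29, search right half
lo=6, hi=10, mid=8, arr[mid]=34 -> 34 > 29, search left half
lo=6, hi=7, mid=6, arr[mid]=29 -> Found target at index 6!

Binary search finds 29 at index 6 after 3 comparisons. The search repeatedly halves the search space by comparing with the middle element.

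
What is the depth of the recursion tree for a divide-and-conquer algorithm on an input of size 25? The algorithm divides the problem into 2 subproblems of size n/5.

For divide and conquer with division factor 5:

Problem sizes at each level:
Level 0: 25
Level 1: 5
Level 2: 1

The root is level 0 and the size-1 base case is level 2 (the tree spans levels 0 through 2, i.e. 3 levels counting the root), so the depth is the number of divisions: log_5(25) = 2

The recursion tree depth is log_5(25) = 2. At each level, the problem size is divided by 5, so it takes 2 divisions to reduce to a base case of size 1. The algorithm makes 2 recursive calls at each level.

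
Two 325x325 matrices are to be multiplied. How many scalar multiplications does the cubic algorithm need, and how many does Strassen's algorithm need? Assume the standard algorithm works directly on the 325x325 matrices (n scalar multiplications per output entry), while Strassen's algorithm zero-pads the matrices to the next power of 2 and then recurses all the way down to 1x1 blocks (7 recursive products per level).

Matrix multiplication for 325x325 matrices:

Strassen's algorithm requires power-of-2 dimensions. Pad 325x325 to 512x512 (next power of 2).

Standard algorithm: 325^3 = 34328125 multiplications
Strassen's algorithm: 7^(log2(512)) = 7^9 = 40353607 multiplications
Difference: 34328125 - 40353607 = -6025482 (Strassen uses MORE here due to padding overhead — for small or just-over-power-of-2 n, padding can outweigh the per-level savings)

Standard: 34328125 multiplications (325^3). Strassen: 40353607 multiplications (7^9, after padding to 512x512). Strassen reduces 8 recursive multiplications to 7 at each level.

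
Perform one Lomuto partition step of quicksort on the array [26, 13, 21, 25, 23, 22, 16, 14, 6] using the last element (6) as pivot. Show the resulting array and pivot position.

Lomuto partition with pivot = 6:

Initial array: [26, 13, 21, 25, 23, 22, 16, 14, 6]

arr[0]=26 > 6: no swap
arr[1]=13 > 6: no swap
arr[2]=21 > 6: no swap
arr[3]=25 > 6: no swap
arr[4]=23 > 6: no swap
arr[5]=22 > 6: no swap
arr[6]=16 > 6: no swap
arr[7]=14 > 6: no swap

Place pivot at position 0: [6, 13, 21, 25, 23, 22, 16, 14, 26]
Pivot position: 0

After partitioning with pivot 6, the array becomes [6, 13, 21, 25, 23, 22, 16, 14, 26]. The pivot is placed at index 0. All elements to the left of the pivot are <= 6, and all elements to the right are > 6.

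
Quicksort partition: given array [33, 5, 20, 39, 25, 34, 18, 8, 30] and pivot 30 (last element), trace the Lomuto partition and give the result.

Lomuto partition with pivot = 30:

Initial array: [33, 5, 20, 39, 25, 34, 18, 8, 30]

arr[0]=33 > 30: no swap
arr[1]=5 <= 30: swap with position 0, array becomes [5, 33, 20, 39, 25, 34, 18, 8, 30]
arr[2]=20 <= 30: swap with position 1, array becomes [5, 20, 33, 39, 25, 34, 18, 8, 30]
arr[3]=39 > 30: no swap
arr[4]=25 <= 30: swap with position 2, array becomes [5, 20, 25, 39, 33, 34, 18, 8, 30]
arr[5]=34 > 30: no swap
arr[6]=18 <= 30: swap with position 3, array becomes [5, 20, 25, 18, 33, 34, 39, 8, 30]
arr[7]=8 <= 30: swap with position 4, array becomes [5, 20, 25, 18, 8, 34, 39, 33, 30]

Place pivot at position 5: [5, 20, 25, 18, 8, 30, 39, 33, 34]
Pivot position: 5

After partitioning with pivot 30, the array becomes [5, 20, 25, 18, 8, 30, 39, 33, 34]. The pivot is placed at index 5. All elements to the left of the pivot are <= 30, and all elements to the right are > 30.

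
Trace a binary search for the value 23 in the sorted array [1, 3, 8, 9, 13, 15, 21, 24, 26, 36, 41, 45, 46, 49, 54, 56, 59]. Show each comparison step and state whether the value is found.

Binary search for 23 in [1, 3, 8, 9, 13, 15, 21, 24, 26, 36, 41, 45, 46, 49, 54, 56, 59]:

lo=0, hi=16, mid=8, arr[mid]=26 -> 26 > 23, search left half
lo=0, hi=7, mid=3, arr[mid]=9 -> 9 < 23, search right half
lo=4, hi=7, mid=5, arr[mid]=15 -> 15 < 23, search right half
lo=6, hi=7, mid=6, arr[mid]=21 -> 21 < 23, search right half
lo=7, hi=7, mid=7, arr[mid]=24 -> 24 > 23, search left half
lo=7 > hi=6, target 23 not found

Binary search determines that 23 is not in the array after 5 comparisons. The search space was exhausted without finding the target.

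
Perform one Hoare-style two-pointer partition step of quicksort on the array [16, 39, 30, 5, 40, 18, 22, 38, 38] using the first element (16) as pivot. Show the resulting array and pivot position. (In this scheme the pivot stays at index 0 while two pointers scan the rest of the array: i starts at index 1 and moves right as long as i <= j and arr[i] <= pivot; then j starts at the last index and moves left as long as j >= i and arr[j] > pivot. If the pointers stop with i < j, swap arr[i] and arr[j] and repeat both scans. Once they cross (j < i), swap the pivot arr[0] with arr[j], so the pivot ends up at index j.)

Hoare-style two-pointer partition with pivot = 16:

Initial array: [16, 39, 30, 5, 40, 18, 22, 38, 38]

Pointers start at i = 1, j = 8.
i stops at index 1 (arr[1]=39 > 16), j stops at index 3 (arr[3]=5 <= 16): swap arr[1] and arr[3], array becomes [16, 5, 30, 39, 40, 18, 22, 38, 38]
i ends at 2, j ends at 1: the pointers have crossed (j < i), so scanning stops.

Swap pivot arr[0] with arr[1] to place pivot at position 1: [5, 16, 30, 39, 40, 18, 22, 38, 38]
Pivot position: 1

After partitioning with pivot 16, the array becomes [5, 16, 30, 39, 40, 18, 22, 38, 38]. The pivot is placed at index 1. All elements to the left of the pivot are <= 16, and all elements to the right are > 16.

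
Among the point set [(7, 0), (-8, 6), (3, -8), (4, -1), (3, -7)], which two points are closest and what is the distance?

Computing all pairwise distances among 5 points:

d((7, 0), (-8, 6)) = 16.1555
d((7, 0), (3, -8)) = 8.9443
d((7, 0), (4, -1)) = 3.1623
d((7, 0), (3, -7)) = 8.0623
d((-8, 6), (3, -8)) = 17.8045
d((-8, 6), (4, -1)) = 13.8924
d((-8, 6), (3, -7)) = 17.0294
d((3, -8), (4, -1)) = 7.0711
d((3, -8), (3, -7)) = 1.0 <-- minimum
d((4, -1), (3, -7)) = 6.0828

Closest pair: (3, -8) and (3, -7) with distance 1.0

The closest pair is (3, -8) and (3, -7) with Euclidean distance 1.0. For 5 points, brute-force pairwise comparison is shown above. For large n, the divide-and-conquer algorithm (sort by x, recurse on halves, check the dividing strip) achieves O(n log n).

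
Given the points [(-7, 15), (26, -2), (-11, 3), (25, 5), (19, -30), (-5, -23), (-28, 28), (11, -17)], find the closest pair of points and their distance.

Computing all pairwise distances among 8 points:

d((-7, 15), (26, -2)) = 37.1214
d((-7, 15), (-11, 3)) = 12.6491
d((-7, 15), (25, 5)) = 33.5261
d((-7, 15), (19, -30)) = 51.9711
d((-7, 15), (-5, -23)) = 38.0526
d((-7, 15), (-28, 28)) = 24.6982
d((-7, 15), (11, -17)) = 36.7151
d((26, -2), (-11, 3)) = 37.3363
d((26, -2), (25, 5)) = 7.0711 <-- minimum
d((26, -2), (19, -30)) = 28.8617
d((26, -2), (-5, -23)) = 37.4433
d((26, -2), (-28, 28)) = 61.7738
d((26, -2), (11, -17)) = 21.2132
d((-11, 3), (25, 5)) = 36.0555
d((-11, 3), (19, -30)) = 44.5982
d((-11, 3), (-5, -23)) = 26.6833
d((-11, 3), (-28, 28)) = 30.2324
d((-11, 3), (11, -17)) = 29.7321
d((25, 5), (19, -30)) = 35.5106
d((25, 5), (-5, -23)) = 41.0366
d((25, 5), (-28, 28)) = 57.7754
d((25, 5), (11, -17)) = 26.0768
d((19, -30), (-5, -23)) = 25.0
d((19, -30), (-28, 28)) = 74.6525
d((19, -30), (11, -17)) = 15.2643
d((-5, -23), (-28, 28)) = 55.9464
d((-5, -23), (11, -17)) = 17.088
d((-28, 28), (11, -17)) = 59.5483

Closest pair: (26, -2) and (25, 5) with distance 7.0711

The closest pair is (26, -2) and (25, 5) with Euclidean distance 7.0711. For 8 points, brute-force pairwise comparison is shown above. For large n, the divide-and-conquer algorithm (sort by x, recurse on halves, check the dividing strip) achieves O(n log n).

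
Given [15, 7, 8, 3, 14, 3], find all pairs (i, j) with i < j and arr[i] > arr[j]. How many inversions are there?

Finding inversions in [15, 7, 8, 3, 14, 3]:

(0, 1): arr[0]=15 > arr[1]=7
(0, 2): arr[0]=15 > arr[2]=8
(0, 3): arr[0]=15 > arr[3]=3
(0, 4): arr[0]=15 > arr[4]=14
(0, 5): arr[0]=15 > arr[5]=3
(1, 3): arr[1]=7 > arr[3]=3
(1, 5): arr[1]=7 > arr[5]=3
(2, 3): arr[2]=8 > arr[3]=3
(2, 5): arr[2]=8 > arr[5]=3
(4, 5): arr[4]=14 > arr[5]=3

Total inversions: 10

The array has 10 inversion(s): (0,1), (0,2), (0,3), (0,4), (0,5), (1,3), (1,5), (2,3), (2,5), (4,5). Each pair (i,j) satisfies i < j and arr[i] > arr[j].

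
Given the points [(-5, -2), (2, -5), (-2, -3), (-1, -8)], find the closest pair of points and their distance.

Computing all pairwise distances among 4 points:

d((-5, -2), (2, -5)) = 7.6158
d((-5, -2), (-2, -3)) = 3.1623 <-- minimum
d((-5, -2), (-1, -8)) = 7.2111
d((2, -5), (-2, -3)) = 4.4721
d((2, -5), (-1, -8)) = 4.2426
d((-2, -3), (-1, -8)) = 5.099

Closest pair: (-5, -2) and (-2, -3) with distance 3.1623

The closest pair is (-5, -2) and (-2, -3) with Euclidean distance 3.1623. For 4 points, brute-force pairwise comparison is shown above. For large n, the divide-and-conquer algorithm (sort by x, recurse on halves, check the dividing strip) achieves O(n log n).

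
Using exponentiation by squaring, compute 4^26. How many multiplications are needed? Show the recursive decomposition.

Computing 4^26 by squaring (build up from 4^1; each line after the first costs one multiplication):

4^1 = 4
4^2 = (4^1)^2 = 4^2 = 16
4^3 = 4 * 4^2 = 4 * 16 = 64
4^6 = (4^3)^2 = 64^2 = 4096
4^12 = (4^6)^2 = 4096^2 = 16777216
4^13 = 4 * 4^12 = 4 * 16777216 = 67108864
4^26 = (4^13)^2 = 67108864^2 = 4503599627370496

Result: 4503599627370496
Multiplications needed: 6 (6 lines after 4^1)

4^26 = 4503599627370496. Using exponentiation by squaring, this requires 6 multiplications. The key idea: if the exponent is even, square the half-power; if odd, multiply by the base once.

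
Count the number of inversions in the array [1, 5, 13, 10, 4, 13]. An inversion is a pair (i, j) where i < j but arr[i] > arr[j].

Finding inversions in [1, 5, 13, 10, 4, 13]:

(1, 4): arr[1]=5 > arr[4]=4
(2, 3): arr[2]=13 > arr[3]=10
(2, 4): arr[2]=13 > arr[4]=4
(3, 4): arr[3]=10 > arr[4]=4

Total inversions: 4

The array has 4 inversion(s): (1,4), (2,3), (2,4), (3,4). Each pair (i,j) satisfies i < j and arr[i] > arr[j].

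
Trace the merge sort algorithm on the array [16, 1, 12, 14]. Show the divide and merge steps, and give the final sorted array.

Merge sort trace:

Split: [16, 1, 12, 14] -> [16, 1] and [12, 14]
  Split: [16, 1] -> [16] and [1]
  Merge: [16] + [1] -> [1, 16]
  Split: [12, 14] -> [12] and [14]
  Merge: [12] + [14] -> [12, 14]
Merge: [1, 16] + [12, 14] -> [1, 12, 14, 16]

Final sorted array: [1, 12, 14, 16]

The merge sort proceeds by recursively splitting the array and merging sorted halves.
After all merges, the sorted array is [1, 12, 14, 16].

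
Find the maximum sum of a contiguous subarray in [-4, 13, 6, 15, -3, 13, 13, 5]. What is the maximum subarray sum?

Using Kadane's algorithm on [-4, 13, 6, 15, -3, 13, 13, 5]:

Scanning through the array:
Position 1 (value 13): max_ending_here = 13, max_so_far = 13
Position 2 (value 6): max_ending_here = 19, max_so_far = 19
Position 3 (value 15): max_ending_here = 34, max_so_far = 34
Position 4 (value -3): max_ending_here = 31, max_so_far = 34
Position 5 (value 13): max_ending_here = 44, max_so_far = 44
Position 6 (value 13): max_ending_here = 57, max_so_far = 57
Position 7 (value 5): max_ending_here = 62, max_so_far = 62

Maximum subarray: [13, 6, 15, -3, 13, 13, 5]
Maximum sum: 62

The maximum subarray is [13, 6, 15, -3, 13, 13, 5] with sum 62. This subarray runs from index 1 to index 7.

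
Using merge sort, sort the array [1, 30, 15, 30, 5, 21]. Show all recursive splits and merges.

Merge sort trace:

Split: [1, 30, 15, 30, 5, 21] -> [1, 30, 15] and [30, 5, 21]
  Split: [1, 30, 15] -> [1] and [30, 15]
    Split: [30, 15] -> [30] and [15]
    Merge: [30] + [15] -> [15, 30]
  Merge: [1] + [15, 30] -> [1, 15, 30]
  Split: [30, 5, 21] -> [30] and [5, 21]
    Split: [5, 21] -> [5] and [21]
    Merge: [5] + [21] -> [5, 21]
  Merge: [30] + [5, 21] -> [5, 21, 30]
Merge: [1, 15, 30] + [5, 21, 30] -> [1, 5, 15, 21, 30, 30]

Final sorted array: [1, 5, 15, 21, 30, 30]

The merge sort proceeds by recursively splitting the array and merging sorted halves.
After all merges, the sorted array is [1, 5, 15, 21, 30, 30].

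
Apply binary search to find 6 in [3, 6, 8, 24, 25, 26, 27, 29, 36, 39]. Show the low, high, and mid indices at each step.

Binary search for 6 in [3, 6, 8, 24, 25, 26, 27, 29, 36, 39]:

lo=0, hi=9, mid=4, arr[mid]=25 -> 25 > 6, search left half
lo=0, hi=3, mid=1, arr[mid]=6 -> Found target at index 1!

Binary search finds 6 at index 1 after 2 comparisons. The search repeatedly halves the search space by comparing with the middle element.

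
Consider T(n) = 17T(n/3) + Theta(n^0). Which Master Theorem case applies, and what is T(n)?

Master Theorem for T(n) = 17T(n/3) + O(n^0):

a = 17, b = 3, c = 0
log_b(a) = log_3(17) = 2.5789

Case 1: c = 0 < log_3(17) = 2.5789
T(n) = O(n^(log_3 17))

For T(n) = 17T(n/3) + O(n^0): log_3(17) = 2.5789. This is Case 1 of the Master Theorem (c < log_b(a), work dominated by leaves), giving O(n^(log_3 17)).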